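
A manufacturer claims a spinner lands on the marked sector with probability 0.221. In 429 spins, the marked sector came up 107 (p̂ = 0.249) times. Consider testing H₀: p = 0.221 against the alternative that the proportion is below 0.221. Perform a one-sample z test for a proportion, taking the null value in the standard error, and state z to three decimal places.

z = 1.419

p̂ = 107/429 = 0.24942.
Standard error under H₀: √(0.221×0.779/429) = 0.02003.
z = (0.24942 − 0.221)/0.02003 = 0.02842/0.02003 = 1.419.
p-value = P(Z < 1.419) ≈ 0.9220.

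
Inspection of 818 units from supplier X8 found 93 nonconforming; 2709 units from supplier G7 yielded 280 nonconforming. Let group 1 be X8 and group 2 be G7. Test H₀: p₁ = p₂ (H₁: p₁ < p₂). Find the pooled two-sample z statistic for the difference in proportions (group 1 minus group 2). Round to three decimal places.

z = 0.842

p̂₁ = 93/818 ≈ 0.11369, p̂₂ = 280/2709 ≈ 0.10336.
Pooled p̂ = (93+280)/(818+2709) = 373/3527 = 0.10576.
SE = √(p̂(1−p̂)(1/n₁+1/n₂)) = √(0.10576·0.89424·0.00159163) = √(0.000150523) = 0.01227.
z = (0.11369 − 0.10336)/0.01227 = 0.01033/0.01227 = 0.842.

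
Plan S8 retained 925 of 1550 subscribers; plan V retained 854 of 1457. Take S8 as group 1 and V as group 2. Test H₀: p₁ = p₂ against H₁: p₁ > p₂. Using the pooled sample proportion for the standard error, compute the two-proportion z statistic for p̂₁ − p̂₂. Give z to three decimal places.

p̂₁ = 925/1550 ≈ 0.59677, p̂₂ = 854/1457 ≈ 0.58614.
Pooled p̂ = (925+854)/(1550+1457) = 1779/3007 = 0.59162.
SE = √(p̂(1−p̂)(1/n₁+1/n₂)) = √(0.59162·0.40838·0.0013315) = √(0.000321699) = 0.01794.
z = (0.59677 − 0.58614)/0.01794 = 0.01063/0.01794 = 0.593.
p-value = P(Z > 0.593) ≈ 0.2765.

z = 0.593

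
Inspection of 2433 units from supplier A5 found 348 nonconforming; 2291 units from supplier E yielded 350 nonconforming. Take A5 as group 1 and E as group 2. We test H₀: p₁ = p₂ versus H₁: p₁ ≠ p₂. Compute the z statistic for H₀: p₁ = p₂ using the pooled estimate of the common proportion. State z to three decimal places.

p̂₁ = 348/2433 ≈ 0.14303, p̂₂ = 350/2291 ≈ 0.15277.
Pooled p̂ = (348+350)/(2433+2291) = 698/4724 = 0.14776.
SE = √(p̂(1−p̂)(1/n₁+1/n₂)) = √(0.14776·0.85224·0.000847506) = √(0.000106722) = 0.01033.
z = (0.14303 − 0.15277)/0.01033 = -0.00974/0.01033 = -0.943.

z = -0.943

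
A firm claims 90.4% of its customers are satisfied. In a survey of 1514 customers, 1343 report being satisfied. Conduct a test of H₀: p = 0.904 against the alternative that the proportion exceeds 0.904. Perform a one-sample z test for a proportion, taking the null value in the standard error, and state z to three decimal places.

p̂ = 1343/1514 ≈ 0.887054.
Under H₀, SE = √(0.904·0.096/1514) = √(5.7321e-05) = 0.007571.
z = (0.887054 − 0.904)/0.007571 = -0.016946/0.007571 = -2.238.
p-value = P(Z > -2.238) ≈ 0.9874.

z = -2.238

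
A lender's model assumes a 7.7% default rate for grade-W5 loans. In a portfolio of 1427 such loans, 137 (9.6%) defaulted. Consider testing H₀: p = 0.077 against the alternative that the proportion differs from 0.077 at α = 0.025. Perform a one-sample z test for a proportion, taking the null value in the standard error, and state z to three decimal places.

z = 2.693

p̂ = 137/1427 ≈ 0.09601.
Under H₀, SE = √(0.077·0.923/1427) = √(4.98045e-05) = 0.00706.
z = (0.09601 − 0.077)/0.00706 = 0.01901/0.00706 = 2.693.
p-value = 2·P(Z > 2.693) ≈ 0.0071. With α = 0.025, reject H₀.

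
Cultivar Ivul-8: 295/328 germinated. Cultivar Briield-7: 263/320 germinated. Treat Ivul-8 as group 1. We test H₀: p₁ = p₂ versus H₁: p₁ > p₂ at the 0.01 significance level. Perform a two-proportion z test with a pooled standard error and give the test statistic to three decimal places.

z = 2.853

p̂₁ = 295/328 ≈ 0.89939, p̂₂ = 263/320 ≈ 0.82188.
Pooled p̂ = (295+263)/(328+320) = 558/648 = 0.86111.
SE = √(p̂(1−p̂)(1/n₁+1/n₂)) = √(0.86111·0.13889·0.00617378) = √(0.000738377) = 0.02717.
z = (0.89939 − 0.82188)/0.02717 = 0.07751/0.02717 = 2.853.
p-value = P(Z > 2.853) ≈ 0.0022. With α = 0.01, reject H₀.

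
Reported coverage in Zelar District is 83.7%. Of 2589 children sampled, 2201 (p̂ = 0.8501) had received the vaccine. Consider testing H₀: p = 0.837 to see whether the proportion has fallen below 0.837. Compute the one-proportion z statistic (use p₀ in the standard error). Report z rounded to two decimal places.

p̂ = 2201/2589 ≈ 0.85014.
SE = √(p₀(1−p₀)/n) = √(0.13643/2589) = 0.00726.
z = (0.85014 − 0.837)/0.00726 = 0.01314/0.00726 = 1.81.

z = 1.81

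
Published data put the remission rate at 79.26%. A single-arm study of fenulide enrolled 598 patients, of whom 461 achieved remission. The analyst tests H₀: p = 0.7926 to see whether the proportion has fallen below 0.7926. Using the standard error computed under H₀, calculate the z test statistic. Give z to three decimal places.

p̂ = 461/598 = 0.77090.
Under H₀, SE = √(0.7926·0.2074/598) = √(0.000274892) = 0.01658.
z = (0.77090 − 0.7926)/0.01658 = -0.02170/0.01658 = -1.309.
p-value = P(Z < -1.309) ≈ 0.0953.

z = -1.309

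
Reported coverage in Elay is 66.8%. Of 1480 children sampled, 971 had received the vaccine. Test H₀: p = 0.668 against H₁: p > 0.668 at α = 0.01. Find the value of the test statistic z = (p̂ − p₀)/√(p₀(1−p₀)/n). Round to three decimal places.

p̂ = 971/1480 = 0.65608.
Standard error under H₀: √(0.668×0.332/1480) = 0.01224.
z = (0.65608 − 0.668)/0.01224 = -0.01192/0.01224 = -0.974.
p-value = P(Z > -0.974) ≈ 0.8349; since p > α = 0.01, fail to reject H₀.

z = -0.974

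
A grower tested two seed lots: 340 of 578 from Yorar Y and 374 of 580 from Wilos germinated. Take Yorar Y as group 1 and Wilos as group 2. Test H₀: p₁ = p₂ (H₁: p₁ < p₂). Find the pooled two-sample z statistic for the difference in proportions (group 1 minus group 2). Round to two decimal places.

z = -1.98

p̂₁ = 340/578 = 0.5882, p̂₂ = 374/580 = 0.6448.
Pooled p̂ = (340+374)/(578+580) = 714/1158 = 0.6166.
SE = √(p̂(1−p̂)(1/n₁+1/n₂)) = √(0.6166·0.3834·0.00345424) = √(0.000816614) = 0.0286.
z = (0.5882 − 0.6448)/0.0286 = -0.0566/0.0286 = -1.98.
p-value = P(Z < -1.980) ≈ 0.0238.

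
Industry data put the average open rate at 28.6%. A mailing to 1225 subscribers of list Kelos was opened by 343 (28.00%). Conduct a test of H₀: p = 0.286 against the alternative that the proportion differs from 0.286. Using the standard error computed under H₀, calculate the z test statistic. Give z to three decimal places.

z = -0.465

p̂ = 343/1225 ≈ 0.28000.
SE = √(p₀(1−p₀)/n) = √(0.2042/1225) = 0.01291.
z = (0.28000 − 0.286)/0.01291 = -0.00600/0.01291 = -0.465.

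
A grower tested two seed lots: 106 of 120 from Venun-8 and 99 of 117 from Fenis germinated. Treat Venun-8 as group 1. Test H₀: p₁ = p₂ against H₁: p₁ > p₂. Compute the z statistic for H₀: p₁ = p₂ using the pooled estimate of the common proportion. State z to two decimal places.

p̂₁ = 106/120 ≈ 0.8833, p̂₂ = 99/117 ≈ 0.8462.
Pooled p̂ = (106+99)/(120+117) = 205/237 = 0.8650.
SE = √(0.11679 × 0.0168803) = 0.0444.
z = (0.8833 − 0.8462)/0.0444 = 0.0371/0.0444 = 0.84.
p-value = P(Z > 0.837) ≈ 0.2012.

z = 0.84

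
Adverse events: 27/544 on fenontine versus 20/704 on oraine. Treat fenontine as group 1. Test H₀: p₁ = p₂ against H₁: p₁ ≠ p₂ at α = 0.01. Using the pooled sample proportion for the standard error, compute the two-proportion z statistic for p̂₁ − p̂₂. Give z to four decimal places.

p̂₁ = 27/544 = 0.0496324, p̂₂ = 20/704 = 0.0284091.
Pooled p̂ = (27+20)/(544+704) = 47/1248 = 0.0376603.
SE = √(0.036242 × 0.00325869) = 0.0108674.
z = (0.0496324 − 0.0284091)/0.0108674 = 0.0212233/0.0108674 = 1.9529.
Two-sided p-value ≈ 2·Φ(−1.953) = 0.0508, so at α = 0.01 we fail to reject H₀.

z = 1.9529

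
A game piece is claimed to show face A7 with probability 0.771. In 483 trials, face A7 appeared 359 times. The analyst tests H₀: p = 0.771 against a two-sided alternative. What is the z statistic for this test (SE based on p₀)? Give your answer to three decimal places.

z = -1.450

p̂ = 359/483 ≈ 0.74327.
Under H₀, SE = √(0.771·0.229/483) = √(0.000365547) = 0.01912.
z = (0.74327 − 0.771)/0.01912 = -0.02773/0.01912 = -1.450.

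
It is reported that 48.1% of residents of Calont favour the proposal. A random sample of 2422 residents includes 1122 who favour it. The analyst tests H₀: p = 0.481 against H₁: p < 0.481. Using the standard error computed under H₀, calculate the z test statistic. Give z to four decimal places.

z = -1.7480

p̂ = 1122/2422 ≈ 0.463254.
Under H₀, SE = √(0.481·0.519/2422) = √(0.000103071) = 0.010152.
z = (0.463254 − 0.481)/0.010152 = -0.017746/0.010152 = -1.7480.
p-value = P(Z < -1.748) ≈ 0.0402.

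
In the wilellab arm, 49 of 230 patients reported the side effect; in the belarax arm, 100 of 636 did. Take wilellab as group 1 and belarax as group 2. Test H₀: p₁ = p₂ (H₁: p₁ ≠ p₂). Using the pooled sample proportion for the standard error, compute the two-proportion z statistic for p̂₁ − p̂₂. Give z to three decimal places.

z = 1.922

p̂₁ = 49/230 = 0.21304, p̂₂ = 100/636 = 0.15723.
Pooled p̂ = (49+100)/(230+636) = 149/866 = 0.17206.
SE = √(p̂(1−p̂)(1/n₁+1/n₂)) = √(0.17206·0.82794·0.00592015) = √(0.00084334) = 0.02904.
z = (0.21304 − 0.15723)/0.02904 = 0.05581/0.02904 = 1.922.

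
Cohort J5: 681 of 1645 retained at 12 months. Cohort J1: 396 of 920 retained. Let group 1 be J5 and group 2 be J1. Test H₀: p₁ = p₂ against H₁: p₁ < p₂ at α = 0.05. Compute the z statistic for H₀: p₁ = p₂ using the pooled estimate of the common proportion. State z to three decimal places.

p̂₁ = 681/1645 ≈ 0.41398, p̂₂ = 396/920 ≈ 0.43043.
Pooled p̂ = (681+396)/(1645+920) = 1077/2565 = 0.41988.
SE = √(p̂(1−p̂)(1/n₁+1/n₂)) = √(0.41988·0.58012·0.00169486) = √(0.000412836) = 0.02032.
z = (0.41398 − 0.43043)/0.02032 = -0.01645/0.02032 = -0.810.
p-value = P(Z < -0.810) ≈ 0.2090. With α = 0.05, fail to reject H₀.

z = -0.810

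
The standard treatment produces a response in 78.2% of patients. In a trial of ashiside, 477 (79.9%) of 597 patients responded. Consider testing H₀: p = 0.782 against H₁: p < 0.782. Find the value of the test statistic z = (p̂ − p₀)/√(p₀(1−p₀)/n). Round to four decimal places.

p̂ = 477/597 = 0.798995.
SE = √(p₀(1−p₀)/n) = √(0.17048/597) = 0.016898.
z = (0.798995 − 0.782)/0.016898 = 0.016995/0.016898 = 1.0057.
p-value = P(Z < 1.006) ≈ 0.8427.

z = 1.0057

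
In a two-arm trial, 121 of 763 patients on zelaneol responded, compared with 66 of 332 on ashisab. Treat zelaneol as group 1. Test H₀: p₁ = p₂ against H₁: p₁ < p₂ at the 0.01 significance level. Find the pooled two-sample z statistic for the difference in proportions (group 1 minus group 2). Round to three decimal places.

p̂₁ = 121/763 ≈ 0.158585, p̂₂ = 66/332 ≈ 0.198795.
Pooled p̂ = (121+66)/(763+332) = 187/1095 = 0.170776.
SE = √(0.141612 × 0.00432266) = 0.024741.
z = (0.158585 − 0.198795)/0.024741 = -0.040210/0.024741 = -1.625.
p-value = P(Z < -1.625) ≈ 0.0521; since p > α = 0.01, fail to reject H₀.

z = -1.625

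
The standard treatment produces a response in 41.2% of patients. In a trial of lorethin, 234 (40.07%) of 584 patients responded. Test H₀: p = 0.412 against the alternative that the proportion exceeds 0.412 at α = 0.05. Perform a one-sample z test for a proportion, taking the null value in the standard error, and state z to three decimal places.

p̂ = 234/584 = 0.40068.
Under H₀, SE = √(0.412·0.588/584) = √(0.000414822) = 0.02037.
z = (0.40068 − 0.412)/0.02037 = -0.01132/0.02037 = -0.556.
p-value = P(Z > -0.556) ≈ 0.7107. With α = 0.05, fail to reject H₀.

z = -0.556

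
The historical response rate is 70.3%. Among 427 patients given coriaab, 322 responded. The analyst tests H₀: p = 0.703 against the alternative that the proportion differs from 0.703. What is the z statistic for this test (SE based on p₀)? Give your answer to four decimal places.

p̂ = 322/427 ≈ 0.754098.
Under H₀, SE = √(0.703·0.297/427) = √(0.000488972) = 0.022113.
z = (0.754098 − 0.703)/0.022113 = 0.051098/0.022113 = 2.3108.
Two-sided p-value ≈ 2·Φ(−2.311) = 0.0208.

z = 2.3108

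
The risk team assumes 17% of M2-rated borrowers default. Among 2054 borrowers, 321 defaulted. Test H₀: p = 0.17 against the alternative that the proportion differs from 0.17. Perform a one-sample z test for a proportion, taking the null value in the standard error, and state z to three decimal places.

p̂ = 321/2054 ≈ 0.15628.
SE = √(p₀(1−p₀)/n) = √(0.1411/2054) = 0.00829.
z = (0.15628 − 0.17)/0.00829 = -0.01372/0.00829 = -1.655.

z = -1.655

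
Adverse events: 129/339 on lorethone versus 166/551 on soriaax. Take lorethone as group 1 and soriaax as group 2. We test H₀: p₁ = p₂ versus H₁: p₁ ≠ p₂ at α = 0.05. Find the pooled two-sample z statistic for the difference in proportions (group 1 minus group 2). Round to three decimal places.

p̂₁ = 129/339 ≈ 0.380531, p̂₂ = 166/551 ≈ 0.301270.
Pooled p̂ = (129+166)/(339+551) = 295/890 = 0.331461.
SE = √(p̂(1−p̂)(1/n₁+1/n₂)) = √(0.331461·0.668539·0.00476473) = √(0.00105584) = 0.032494.
z = (0.380531 − 0.301270)/0.032494 = 0.079261/0.032494 = 2.439.
p-value = 2·P(Z > 2.439) ≈ 0.0147. With α = 0.05, reject H₀.

z = 2.439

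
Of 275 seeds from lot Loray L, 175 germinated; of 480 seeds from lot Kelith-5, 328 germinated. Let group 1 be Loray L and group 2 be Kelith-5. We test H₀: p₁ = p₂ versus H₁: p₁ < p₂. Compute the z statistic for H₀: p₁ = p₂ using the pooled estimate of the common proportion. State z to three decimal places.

z = -1.317

p̂₁ = 175/275 ≈ 0.63636, p̂₂ = 328/480 ≈ 0.68333.
Pooled p̂ = (175+328)/(275+480) = 503/755 = 0.66623.
SE = √(p̂(1−p̂)(1/n₁+1/n₂)) = √(0.66623·0.33377·0.0057197) = √(0.00127188) = 0.03566.
z = (0.63636 − 0.68333)/0.03566 = -0.04697/0.03566 = -1.317.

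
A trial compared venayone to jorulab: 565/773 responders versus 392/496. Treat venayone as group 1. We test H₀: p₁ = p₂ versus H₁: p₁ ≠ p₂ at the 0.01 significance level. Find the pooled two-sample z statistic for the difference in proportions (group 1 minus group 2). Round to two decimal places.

p̂₁ = 565/773 ≈ 0.7309, p̂₂ = 392/496 ≈ 0.7903.
Pooled p̂ = (565+392)/(773+496) = 957/1269 = 0.7541.
SE = √(p̂(1−p̂)(1/n₁+1/n₂)) = √(0.7541·0.2459·0.00330979) = √(0.000613683) = 0.0248.
z = (0.7309 − 0.7903)/0.0248 = -0.0594/0.0248 = -2.40.
p-value = 2·P(Z > 2.398) ≈ 0.0165. With α = 0.01, fail to reject H₀.

z = -2.40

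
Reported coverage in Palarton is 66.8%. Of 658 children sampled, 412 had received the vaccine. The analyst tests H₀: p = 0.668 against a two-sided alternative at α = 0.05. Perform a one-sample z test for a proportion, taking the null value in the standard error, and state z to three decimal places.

p̂ = 412/658 ≈ 0.62614.
SE = √(p₀(1−p₀)/n) = √(0.22178/658) = 0.01836.
z = (0.62614 − 0.668)/0.01836 = -0.04186/0.01836 = -2.280.
Two-sided p-value ≈ 2·Φ(−2.280) = 0.0226. With α = 0.05, reject H₀.

z = -2.280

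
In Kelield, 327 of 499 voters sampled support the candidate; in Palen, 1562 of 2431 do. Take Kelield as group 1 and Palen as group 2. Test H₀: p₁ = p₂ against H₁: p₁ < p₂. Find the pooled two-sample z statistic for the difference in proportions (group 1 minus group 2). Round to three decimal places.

z = 0.543

p̂₁ = 327/499 ≈ 0.65531, p̂₂ = 1562/2431 ≈ 0.64253.
Pooled p̂ = (327+1562)/(499+2431) = 1889/2930 = 0.64471.
SE = √(0.229059 × 0.00241536) = 0.02352.
z = (0.65531 − 0.64253)/0.02352 = 0.01278/0.02352 = 0.543.
p-value = P(Z < 0.543) ≈ 0.7065.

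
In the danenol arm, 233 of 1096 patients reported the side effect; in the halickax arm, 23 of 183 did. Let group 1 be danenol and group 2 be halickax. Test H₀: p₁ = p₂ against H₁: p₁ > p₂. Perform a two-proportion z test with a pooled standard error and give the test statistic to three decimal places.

p̂₁ = 233/1096 = 0.21259, p̂₂ = 23/183 = 0.12568.
Pooled p̂ = (233+23)/(1096+183) = 256/1279 = 0.20016.
SE = √(p̂(1−p̂)(1/n₁+1/n₂)) = √(0.20016·0.79984·0.00637689) = √(0.0010209) = 0.03195.
z = (0.21259 − 0.12568)/0.03195 = 0.08691/0.03195 = 2.720.

z = 2.720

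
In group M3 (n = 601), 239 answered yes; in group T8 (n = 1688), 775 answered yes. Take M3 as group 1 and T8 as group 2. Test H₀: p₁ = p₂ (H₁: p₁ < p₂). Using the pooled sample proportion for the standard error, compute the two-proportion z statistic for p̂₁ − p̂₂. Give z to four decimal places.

z = -2.6044

p̂₁ = 239/601 ≈ 0.3976705, p̂₂ = 775/1688 ≈ 0.4591232.
Pooled p̂ = (239+775)/(601+1688) = 1014/2289 = 0.4429882.
SE = √(0.24675 × 0.00225631) = 0.0235954.
z = (0.3976705 − 0.4591232)/0.0235954 = -0.0614527/0.0235954 = -2.6044.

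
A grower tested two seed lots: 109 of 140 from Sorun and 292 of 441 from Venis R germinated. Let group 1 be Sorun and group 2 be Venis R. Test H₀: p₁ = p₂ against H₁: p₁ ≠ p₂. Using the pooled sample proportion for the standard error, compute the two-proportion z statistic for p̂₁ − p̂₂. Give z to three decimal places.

p̂₁ = 109/140 = 0.77857, p̂₂ = 292/441 = 0.66213.
Pooled p̂ = (109+292)/(140+441) = 401/581 = 0.69019.
SE = √(0.213828 × 0.00941043) = 0.04486.
z = (0.77857 − 0.66213)/0.04486 = 0.11644/0.04486 = 2.596.
Two-sided p-value ≈ 2·Φ(−2.596) = 0.0094.

z = 2.596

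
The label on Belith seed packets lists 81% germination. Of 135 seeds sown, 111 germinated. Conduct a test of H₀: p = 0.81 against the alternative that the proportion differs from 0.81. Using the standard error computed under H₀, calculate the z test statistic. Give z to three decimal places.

p̂ = 111/135 = 0.82222.
SE = √(p₀(1−p₀)/n) = √(0.1539/135) = 0.03376.
z = (0.82222 − 0.81)/0.03376 = 0.01222/0.03376 = 0.362.

z = 0.362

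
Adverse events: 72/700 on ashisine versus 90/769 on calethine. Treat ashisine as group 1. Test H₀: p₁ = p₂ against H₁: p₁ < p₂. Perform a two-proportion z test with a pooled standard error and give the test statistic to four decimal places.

z = -0.8664

p̂₁ = 72/700 ≈ 0.10285714, p̂₂ = 90/769 ≈ 0.11703511.
Pooled p̂ = (72+90)/(700+769) = 162/1469 = 0.11027910.
SE = √(p̂(1−p̂)(1/n₁+1/n₂)) = √(0.11027910·0.88972090·0.00272896) = √(0.000267759) = 0.01636335.
z = (0.10285714 − 0.11703511)/0.01636335 = -0.01417797/0.01636335 = -0.8664.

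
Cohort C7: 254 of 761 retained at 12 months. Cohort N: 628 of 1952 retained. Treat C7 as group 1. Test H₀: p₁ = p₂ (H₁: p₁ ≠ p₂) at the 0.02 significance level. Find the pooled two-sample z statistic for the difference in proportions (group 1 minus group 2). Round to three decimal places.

z = 0.602

p̂₁ = 254/761 ≈ 0.33377, p̂₂ = 628/1952 ≈ 0.32172.
Pooled p̂ = (254+628)/(761+1952) = 882/2713 = 0.32510.
SE = √(0.21941 × 0.00182636) = 0.02002.
z = (0.33377 − 0.32172)/0.02002 = 0.01205/0.02002 = 0.602.
p-value = 2·P(Z > 0.602) ≈ 0.5472; since p > α = 0.02, fail to reject H₀.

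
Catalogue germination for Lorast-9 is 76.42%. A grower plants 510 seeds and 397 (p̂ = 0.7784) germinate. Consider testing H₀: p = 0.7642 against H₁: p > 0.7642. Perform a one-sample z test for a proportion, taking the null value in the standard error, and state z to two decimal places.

z = 0.76

p̂ = 397/510 = 0.7784.
Under H₀, SE = √(0.7642·0.2358/510) = √(0.00035333) = 0.0188.
z = (0.7784 − 0.7642)/0.0188 = 0.0142/0.0188 = 0.76.
p-value = P(Z > 0.757) ≈ 0.2245.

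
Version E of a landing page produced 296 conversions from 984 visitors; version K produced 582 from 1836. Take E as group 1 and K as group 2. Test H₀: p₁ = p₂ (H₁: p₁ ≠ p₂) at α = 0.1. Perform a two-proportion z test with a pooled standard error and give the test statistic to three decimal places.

z = -0.884

p̂₁ = 296/984 = 0.300813, p̂₂ = 582/1836 = 0.316993.
Pooled p̂ = (296+582)/(984+1836) = 878/2820 = 0.311348.
SE = √(p̂(1−p̂)(1/n₁+1/n₂)) = √(0.311348·0.688652·0.00156092) = √(0.000334678) = 0.018294.
z = (0.300813 − 0.316993)/0.018294 = -0.016180/0.018294 = -0.884.
Two-sided p-value ≈ 2·Φ(−0.884) = 0.3764, so at α = 0.1 we fail to reject H₀.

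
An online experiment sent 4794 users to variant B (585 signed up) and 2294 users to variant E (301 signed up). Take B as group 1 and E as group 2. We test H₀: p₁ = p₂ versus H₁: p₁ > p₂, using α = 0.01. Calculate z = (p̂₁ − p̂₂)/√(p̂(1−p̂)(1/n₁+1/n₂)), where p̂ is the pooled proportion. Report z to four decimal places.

z = -1.0939

p̂₁ = 585/4794 = 0.122028, p̂₂ = 301/2294 = 0.131212.
Pooled p̂ = (585+301)/(4794+2294) = 886/7088 = 0.125000.
SE = √(p̂(1−p̂)(1/n₁+1/n₂)) = √(0.125000·0.875000·0.000644514) = √(7.04937e-05) = 0.008396.
z = (0.122028 − 0.131212)/0.008396 = -0.009184/0.008396 = -1.0939.
p-value = P(Z > -1.094) ≈ 0.8630. With α = 0.01, fail to reject H₀.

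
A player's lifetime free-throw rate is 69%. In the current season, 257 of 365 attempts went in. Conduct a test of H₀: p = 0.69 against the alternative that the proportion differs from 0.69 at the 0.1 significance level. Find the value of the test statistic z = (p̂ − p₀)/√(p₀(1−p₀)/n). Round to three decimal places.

p̂ = 257/365 = 0.70411.
SE = √(p₀(1−p₀)/n) = √(0.2139/365) = 0.02421.
z = (0.70411 − 0.69)/0.02421 = 0.01411/0.02421 = 0.583.
p-value = 2·P(Z > 0.583) ≈ 0.5600; since p > α = 0.1, fail to reject H₀.

z = 0.583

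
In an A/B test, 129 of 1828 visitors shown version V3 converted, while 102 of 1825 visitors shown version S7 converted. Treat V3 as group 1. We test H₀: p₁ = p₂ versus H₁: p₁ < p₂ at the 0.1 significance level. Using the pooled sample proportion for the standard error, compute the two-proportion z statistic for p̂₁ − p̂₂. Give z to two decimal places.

z = 1.82

p̂₁ = 129/1828 = 0.07057, p̂₂ = 102/1825 = 0.05589.
Pooled p̂ = (129+102)/(1828+1825) = 231/3653 = 0.06324.
SE = √(p̂(1−p̂)(1/n₁+1/n₂)) = √(0.06324·0.93676·0.00109499) = √(6.48639e-05) = 0.00805.
z = (0.07057 − 0.05589)/0.00805 = 0.01468/0.00805 = 1.82.
p-value = P(Z < 1.823) ≈ 0.9658; since p > α = 0.1, fail to reject H₀.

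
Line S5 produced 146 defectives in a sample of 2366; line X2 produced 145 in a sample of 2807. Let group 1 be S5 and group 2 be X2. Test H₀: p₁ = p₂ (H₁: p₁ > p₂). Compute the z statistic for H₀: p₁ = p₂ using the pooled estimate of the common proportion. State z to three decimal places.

p̂₁ = 146/2366 ≈ 0.06171, p̂₂ = 145/2807 ≈ 0.05166.
Pooled p̂ = (146+145)/(2366+2807) = 291/5173 = 0.05625.
SE = √(p̂(1−p̂)(1/n₁+1/n₂)) = √(0.05625·0.94375·0.000778906) = √(4.13515e-05) = 0.00643.
z = (0.06171 − 0.05166)/0.00643 = 0.01005/0.00643 = 1.563.

z = 1.563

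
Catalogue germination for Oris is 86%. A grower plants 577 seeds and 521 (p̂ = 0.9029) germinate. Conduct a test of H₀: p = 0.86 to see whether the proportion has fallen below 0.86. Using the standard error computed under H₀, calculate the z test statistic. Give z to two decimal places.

z = 2.97

p̂ = 521/577 ≈ 0.90295.
Under H₀, SE = √(0.86·0.14/577) = √(0.000208666) = 0.01445.
z = (0.90295 − 0.86)/0.01445 = 0.04295/0.01445 = 2.97.
p-value = P(Z < 2.973) ≈ 0.9985.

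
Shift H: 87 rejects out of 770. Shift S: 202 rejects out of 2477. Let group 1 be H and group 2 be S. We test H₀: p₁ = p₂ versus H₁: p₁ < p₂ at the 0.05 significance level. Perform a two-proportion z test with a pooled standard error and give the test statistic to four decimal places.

z = 2.6757

p̂₁ = 87/770 = 0.112987, p̂₂ = 202/2477 = 0.081550.
Pooled p̂ = (87+202)/(770+2477) = 289/3247 = 0.089005.
SE = √(0.0810833 × 0.00170242) = 0.011749.
z = (0.112987 − 0.081550)/0.011749 = 0.031437/0.011749 = 2.6757.
p-value = P(Z < 2.676) ≈ 0.9963; since p > α = 0.05, fail to reject H₀.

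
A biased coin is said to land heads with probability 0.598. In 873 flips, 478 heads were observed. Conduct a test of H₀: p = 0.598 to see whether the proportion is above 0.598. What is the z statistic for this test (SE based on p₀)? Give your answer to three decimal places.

p̂ = 478/873 ≈ 0.547537.
Under H₀, SE = √(0.598·0.402/873) = √(0.000275368) = 0.016594.
z = (0.547537 − 0.598)/0.016594 = -0.050463/0.016594 = -3.041.
p-value = P(Z > -3.041) ≈ 0.9988.

z = -3.041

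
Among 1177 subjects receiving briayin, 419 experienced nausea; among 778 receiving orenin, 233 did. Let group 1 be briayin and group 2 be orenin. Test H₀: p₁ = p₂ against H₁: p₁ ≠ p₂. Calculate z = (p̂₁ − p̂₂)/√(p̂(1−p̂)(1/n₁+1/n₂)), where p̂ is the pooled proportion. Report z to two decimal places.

p̂₁ = 419/1177 = 0.3560, p̂₂ = 233/778 = 0.2995.
Pooled p̂ = (419+233)/(1177+778) = 652/1955 = 0.3335.
SE = √(0.222279 × 0.00213496) = 0.0218.
z = (0.3560 − 0.2995)/0.0218 = 0.0565/0.0218 = 2.59.
p-value = 2·P(Z > 2.594) ≈ 0.0095.

z = 2.59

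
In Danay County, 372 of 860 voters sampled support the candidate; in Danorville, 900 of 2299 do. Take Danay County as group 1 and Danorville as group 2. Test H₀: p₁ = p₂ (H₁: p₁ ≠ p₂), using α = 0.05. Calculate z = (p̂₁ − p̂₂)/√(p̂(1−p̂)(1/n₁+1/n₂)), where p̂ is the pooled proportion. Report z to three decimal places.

p̂₁ = 372/860 ≈ 0.43256, p̂₂ = 900/2299 ≈ 0.39147.
Pooled p̂ = (372+900)/(860+2299) = 1272/3159 = 0.40266.
SE = √(0.240525 × 0.00159776) = 0.01960.
z = (0.43256 − 0.39147)/0.01960 = 0.04109/0.01960 = 2.096.
Two-sided p-value ≈ 2·Φ(−2.096) = 0.0361, so at α = 0.05 we reject H₀.

z = 2.096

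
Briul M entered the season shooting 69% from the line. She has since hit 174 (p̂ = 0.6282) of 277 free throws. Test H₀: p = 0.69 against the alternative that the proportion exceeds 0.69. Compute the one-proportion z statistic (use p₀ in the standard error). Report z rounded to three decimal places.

p̂ = 174/277 = 0.62816.
Standard error under H₀: √(0.69×0.31/277) = 0.02779.
z = (0.62816 − 0.69)/0.02779 = -0.06184/0.02779 = -2.225.
p-value = P(Z > -2.225) ≈ 0.9870.

z = -2.225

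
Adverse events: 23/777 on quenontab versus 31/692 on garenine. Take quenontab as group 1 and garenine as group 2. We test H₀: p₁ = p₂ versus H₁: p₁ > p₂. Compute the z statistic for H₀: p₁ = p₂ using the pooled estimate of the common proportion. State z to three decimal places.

z = -1.545

p̂₁ = 23/777 ≈ 0.02960, p̂₂ = 31/692 ≈ 0.04480.
Pooled p̂ = (23+31)/(777+692) = 54/1469 = 0.03676.
SE = √(p̂(1−p̂)(1/n₁+1/n₂)) = √(0.03676·0.96324·0.00273209) = √(9.67389e-05) = 0.00984.
z = (0.02960 − 0.04480)/0.00984 = -0.01520/0.00984 = -1.545.
p-value = P(Z > -1.545) ≈ 0.9388.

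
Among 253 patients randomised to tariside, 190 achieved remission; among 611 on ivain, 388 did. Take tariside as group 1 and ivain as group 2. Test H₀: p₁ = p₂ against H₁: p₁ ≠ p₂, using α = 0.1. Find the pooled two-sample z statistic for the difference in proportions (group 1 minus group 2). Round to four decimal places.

p̂₁ = 190/253 = 0.750988, p̂₂ = 388/611 = 0.635025.
Pooled p̂ = (190+388)/(253+611) = 578/864 = 0.668981.
SE = √(p̂(1−p̂)(1/n₁+1/n₂)) = √(0.668981·0.331019·0.00558923) = √(0.00123771) = 0.035181.
z = (0.750988 − 0.635025)/0.035181 = 0.115963/0.035181 = 3.2962.
p-value = 2·P(Z > 3.296) ≈ 0.0010; since p < α = 0.1, reject H₀.

z = 3.2962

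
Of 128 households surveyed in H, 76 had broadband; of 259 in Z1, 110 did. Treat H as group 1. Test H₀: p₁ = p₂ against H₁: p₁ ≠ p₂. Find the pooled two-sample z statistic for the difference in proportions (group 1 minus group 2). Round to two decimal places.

z = 3.13

p̂₁ = 76/128 = 0.5938, p̂₂ = 110/259 = 0.4247.
Pooled p̂ = (76+110)/(128+259) = 186/387 = 0.4806.
SE = √(0.249624 × 0.0116735) = 0.0540.
z = (0.5938 − 0.4247)/0.0540 = 0.1691/0.0540 = 3.13.
p-value = 2·P(Z > 3.131) ≈ 0.0017.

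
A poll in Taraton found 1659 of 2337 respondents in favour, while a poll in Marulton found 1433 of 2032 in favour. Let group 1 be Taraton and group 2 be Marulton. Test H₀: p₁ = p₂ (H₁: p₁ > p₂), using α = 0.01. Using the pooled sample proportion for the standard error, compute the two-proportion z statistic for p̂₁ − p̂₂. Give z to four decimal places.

z = 0.3384

p̂₁ = 1659/2337 = 0.7098845, p̂₂ = 1433/2032 = 0.7052165.
Pooled p̂ = (1659+1433)/(2337+2032) = 3092/4369 = 0.7077134.
SE = √(p̂(1−p̂)(1/n₁+1/n₂)) = √(0.7077134·0.2922866·0.000920025) = √(0.000190312) = 0.0137954.
z = (0.7098845 − 0.7052165)/0.0137954 = 0.0046680/0.0137954 = 0.3384.
p-value = P(Z > 0.338) ≈ 0.3675, so at α = 0.01 we fail to reject H₀.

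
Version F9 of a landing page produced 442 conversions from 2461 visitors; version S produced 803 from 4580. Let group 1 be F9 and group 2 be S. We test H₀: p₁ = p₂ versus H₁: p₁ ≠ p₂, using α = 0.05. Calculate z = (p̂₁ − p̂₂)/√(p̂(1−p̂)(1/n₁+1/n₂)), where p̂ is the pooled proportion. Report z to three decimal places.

p̂₁ = 442/2461 ≈ 0.17960, p̂₂ = 803/4580 ≈ 0.17533.
Pooled p̂ = (442+803)/(2461+4580) = 1245/7041 = 0.17682.
SE = √(0.145556 × 0.000624679) = 0.00954.
z = (0.17960 − 0.17533)/0.00954 = 0.00427/0.00954 = 0.448.
Two-sided p-value ≈ 2·Φ(−0.448) = 0.6540, so at α = 0.05 we fail to reject H₀.

z = 0.448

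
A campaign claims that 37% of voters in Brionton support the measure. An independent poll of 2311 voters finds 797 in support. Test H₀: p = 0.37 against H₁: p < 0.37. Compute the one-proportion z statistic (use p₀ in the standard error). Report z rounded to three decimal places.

p̂ = 797/2311 = 0.344872.
Standard error under H₀: √(0.37×0.63/2311) = 0.010043.
z = (0.344872 − 0.37)/0.010043 = -0.025128/0.010043 = -2.502.
p-value = P(Z < -2.502) ≈ 0.0062.

z = -2.502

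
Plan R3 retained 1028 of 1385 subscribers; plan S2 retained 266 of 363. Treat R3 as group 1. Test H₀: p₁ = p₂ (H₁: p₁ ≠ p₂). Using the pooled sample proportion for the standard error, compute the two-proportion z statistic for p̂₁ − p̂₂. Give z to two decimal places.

p̂₁ = 1028/1385 = 0.74224, p̂₂ = 266/363 = 0.73278.
Pooled p̂ = (1028+266)/(1385+363) = 1294/1748 = 0.74027.
SE = √(0.192268 × 0.00347684) = 0.02586.
z = (0.74224 − 0.73278)/0.02586 = 0.00946/0.02586 = 0.37.

z = 0.37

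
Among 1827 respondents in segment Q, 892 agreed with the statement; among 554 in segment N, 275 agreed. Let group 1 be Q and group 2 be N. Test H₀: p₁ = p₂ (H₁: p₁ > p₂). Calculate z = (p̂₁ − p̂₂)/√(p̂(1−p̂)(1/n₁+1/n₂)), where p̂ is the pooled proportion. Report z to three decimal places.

p̂₁ = 892/1827 ≈ 0.48823, p̂₂ = 275/554 ≈ 0.49639.
Pooled p̂ = (892+275)/(1827+554) = 1167/2381 = 0.49013.
SE = √(p̂(1−p̂)(1/n₁+1/n₂)) = √(0.49013·0.50987·0.0023524) = √(0.000587871) = 0.02425.
z = (0.48823 − 0.49639)/0.02425 = -0.00816/0.02425 = -0.336.

z = -0.336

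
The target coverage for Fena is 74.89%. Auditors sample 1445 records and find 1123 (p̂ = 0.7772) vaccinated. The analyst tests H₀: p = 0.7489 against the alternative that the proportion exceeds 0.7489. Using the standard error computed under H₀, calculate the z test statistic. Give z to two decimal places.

p̂ = 1123/1445 = 0.7772.
SE = √(p₀(1−p₀)/n) = √(0.18805/1445) = 0.0114.
z = (0.7772 − 0.7489)/0.0114 = 0.0283/0.0114 = 2.48.
p-value = P(Z > 2.477) ≈ 0.0066.

z = 2.48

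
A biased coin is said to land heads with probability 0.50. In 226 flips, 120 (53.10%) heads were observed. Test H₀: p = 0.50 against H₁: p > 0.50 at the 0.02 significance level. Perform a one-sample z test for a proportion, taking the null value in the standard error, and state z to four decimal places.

z = 0.9313

p̂ = 120/226 ≈ 0.5309735.
Under H₀, SE = √(0.5·0.5/226) = √(0.00110619) = 0.0332595.
z = (0.5309735 − 0.5)/0.0332595 = 0.0309735/0.0332595 = 0.9313.
p-value = P(Z > 0.931) ≈ 0.1759; since p > α = 0.02, fail to reject H₀.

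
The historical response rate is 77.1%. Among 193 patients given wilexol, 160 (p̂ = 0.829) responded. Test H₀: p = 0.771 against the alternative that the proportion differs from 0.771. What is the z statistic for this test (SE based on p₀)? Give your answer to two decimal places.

z = 1.92

p̂ = 160/193 = 0.8290.
SE = √(p₀(1−p₀)/n) = √(0.17656/193) = 0.0302.
z = (0.8290 − 0.771)/0.0302 = 0.0580/0.0302 = 1.92.
Two-sided p-value ≈ 2·Φ(−1.918) = 0.0551.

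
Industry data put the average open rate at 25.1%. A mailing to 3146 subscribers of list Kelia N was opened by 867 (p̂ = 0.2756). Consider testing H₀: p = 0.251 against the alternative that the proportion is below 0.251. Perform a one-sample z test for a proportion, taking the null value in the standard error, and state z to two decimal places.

z = 3.18

p̂ = 867/3146 = 0.27559.
Under H₀, SE = √(0.251·0.749/3146) = √(5.97581e-05) = 0.00773.
z = (0.27559 − 0.251)/0.00773 = 0.02459/0.00773 = 3.18.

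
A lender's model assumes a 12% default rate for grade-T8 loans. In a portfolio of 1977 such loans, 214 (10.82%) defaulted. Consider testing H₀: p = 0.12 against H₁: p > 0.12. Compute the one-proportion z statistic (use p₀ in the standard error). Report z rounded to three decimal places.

z = -1.608

p̂ = 214/1977 = 0.108245.
SE = √(p₀(1−p₀)/n) = √(0.1056/1977) = 0.007309.
z = (0.108245 − 0.12)/0.007309 = -0.011755/0.007309 = -1.608.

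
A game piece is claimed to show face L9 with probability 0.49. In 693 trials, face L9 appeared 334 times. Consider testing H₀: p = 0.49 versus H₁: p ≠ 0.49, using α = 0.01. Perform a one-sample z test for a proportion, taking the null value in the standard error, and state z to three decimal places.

p̂ = 334/693 = 0.48196.
SE = √(p₀(1−p₀)/n) = √(0.2499/693) = 0.01899.
z = (0.48196 − 0.49)/0.01899 = -0.00804/0.01899 = -0.423.
Two-sided p-value ≈ 2·Φ(−0.423) = 0.6721; since p > α = 0.01, fail to reject H₀.

z = -0.423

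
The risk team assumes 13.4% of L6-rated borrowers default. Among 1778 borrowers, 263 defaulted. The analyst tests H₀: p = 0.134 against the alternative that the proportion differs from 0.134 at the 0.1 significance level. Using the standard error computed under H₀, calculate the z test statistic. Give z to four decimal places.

z = 1.7229

p̂ = 263/1778 ≈ 0.147919.
SE = √(p₀(1−p₀)/n) = √(0.11604/1778) = 0.008079.
z = (0.147919 − 0.134)/0.008079 = 0.013919/0.008079 = 1.7229.
Two-sided p-value ≈ 2·Φ(−1.723) = 0.0849; since p < α = 0.1, reject H₀.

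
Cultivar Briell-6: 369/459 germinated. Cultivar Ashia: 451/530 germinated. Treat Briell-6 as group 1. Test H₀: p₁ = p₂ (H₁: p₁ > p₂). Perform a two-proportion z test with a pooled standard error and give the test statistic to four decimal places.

z = -1.9593

p̂₁ = 369/459 ≈ 0.8039216, p̂₂ = 451/530 ≈ 0.8509434.
Pooled p̂ = (369+451)/(459+530) = 820/989 = 0.8291203.
SE = √(0.14168 × 0.00406544) = 0.0239998.
z = (0.8039216 − 0.8509434)/0.0239998 = -0.0470218/0.0239998 = -1.9593.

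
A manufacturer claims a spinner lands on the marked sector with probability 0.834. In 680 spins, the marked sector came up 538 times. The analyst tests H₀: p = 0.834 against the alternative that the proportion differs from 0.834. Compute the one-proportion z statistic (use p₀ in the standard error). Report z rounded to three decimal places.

p̂ = 538/680 ≈ 0.79118.
SE = √(p₀(1−p₀)/n) = √(0.13844/680) = 0.01427.
z = (0.79118 − 0.834)/0.01427 = -0.04282/0.01427 = -3.001.

z = -3.001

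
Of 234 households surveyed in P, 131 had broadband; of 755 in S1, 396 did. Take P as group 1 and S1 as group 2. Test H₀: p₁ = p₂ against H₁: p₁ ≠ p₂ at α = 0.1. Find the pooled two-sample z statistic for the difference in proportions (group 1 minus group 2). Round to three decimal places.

p̂₁ = 131/234 ≈ 0.55983, p̂₂ = 396/755 ≈ 0.52450.
Pooled p̂ = (131+396)/(234+755) = 527/989 = 0.53286.
SE = √(p̂(1−p̂)(1/n₁+1/n₂)) = √(0.53286·0.46714·0.00559801) = √(0.00139346) = 0.03733.
z = (0.55983 − 0.52450)/0.03733 = 0.03533/0.03733 = 0.946.
p-value = 2·P(Z > 0.946) ≈ 0.3440. With α = 0.1, fail to reject H₀.

z = 0.946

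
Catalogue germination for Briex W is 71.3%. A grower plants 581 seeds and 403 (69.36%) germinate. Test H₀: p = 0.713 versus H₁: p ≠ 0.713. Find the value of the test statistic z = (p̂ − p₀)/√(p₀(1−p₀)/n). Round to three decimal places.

p̂ = 403/581 ≈ 0.69363.
Standard error under H₀: √(0.713×0.287/581) = 0.01877.
z = (0.69363 − 0.713)/0.01877 = -0.01937/0.01877 = -1.032.
p-value = 2·P(Z > 1.032) ≈ 0.3021.

z = -1.032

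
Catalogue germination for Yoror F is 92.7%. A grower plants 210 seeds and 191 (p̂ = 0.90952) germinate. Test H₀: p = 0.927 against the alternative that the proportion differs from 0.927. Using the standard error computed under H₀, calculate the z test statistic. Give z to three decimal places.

z = -0.974

p̂ = 191/210 ≈ 0.90952.
Standard error under H₀: √(0.927×0.073/210) = 0.01795.
z = (0.90952 − 0.927)/0.01795 = -0.01748/0.01795 = -0.974.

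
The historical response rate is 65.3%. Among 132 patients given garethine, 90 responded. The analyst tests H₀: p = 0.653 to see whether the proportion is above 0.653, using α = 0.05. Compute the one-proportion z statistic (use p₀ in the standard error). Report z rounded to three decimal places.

z = 0.696

p̂ = 90/132 ≈ 0.68182.
Standard error under H₀: √(0.653×0.347/132) = 0.04143.
z = (0.68182 − 0.653)/0.04143 = 0.02882/0.04143 = 0.696.
p-value = P(Z > 0.696) ≈ 0.2434, so at α = 0.05 we fail to reject H₀.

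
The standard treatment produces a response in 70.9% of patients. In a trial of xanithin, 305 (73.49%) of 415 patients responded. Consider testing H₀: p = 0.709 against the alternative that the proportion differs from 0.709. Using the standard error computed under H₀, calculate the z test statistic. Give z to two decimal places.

z = 1.16

p̂ = 305/415 = 0.7349.
SE = √(p₀(1−p₀)/n) = √(0.20632/415) = 0.0223.
z = (0.7349 − 0.709)/0.0223 = 0.0259/0.0223 = 1.16.
Two-sided p-value ≈ 2·Φ(−1.163) = 0.2447.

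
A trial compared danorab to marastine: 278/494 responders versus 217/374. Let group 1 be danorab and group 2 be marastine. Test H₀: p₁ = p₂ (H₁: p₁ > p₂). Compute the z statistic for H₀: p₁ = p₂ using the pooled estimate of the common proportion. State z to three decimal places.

z = -0.515

p̂₁ = 278/494 ≈ 0.56275, p̂₂ = 217/374 ≈ 0.58021.
Pooled p̂ = (278+217)/(494+374) = 495/868 = 0.57028.
SE = √(p̂(1−p̂)(1/n₁+1/n₂)) = √(0.57028·0.42972·0.00469809) = √(0.00115132) = 0.03393.
z = (0.56275 − 0.58021)/0.03393 = -0.01746/0.03393 = -0.515.
p-value = P(Z > -0.515) ≈ 0.6966.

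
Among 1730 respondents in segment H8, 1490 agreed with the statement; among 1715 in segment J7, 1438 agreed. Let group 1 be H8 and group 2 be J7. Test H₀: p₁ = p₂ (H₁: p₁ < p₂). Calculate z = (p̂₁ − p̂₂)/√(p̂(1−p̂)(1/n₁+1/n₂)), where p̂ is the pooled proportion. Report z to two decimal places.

p̂₁ = 1490/1730 ≈ 0.8613, p̂₂ = 1438/1715 ≈ 0.8385.
Pooled p̂ = (1490+1438)/(1730+1715) = 2928/3445 = 0.8499.
SE = √(0.127551 × 0.00116113) = 0.0122.
z = (0.8613 − 0.8385)/0.0122 = 0.0228/0.0122 = 1.87.

z = 1.87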